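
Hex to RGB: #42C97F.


42 → 66 (R)
C9 → 201 (G)
7F → 127 (B)
= RGB(66, 201, 127)


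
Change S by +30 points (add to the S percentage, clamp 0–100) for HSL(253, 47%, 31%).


Original S = 47%
Adjustment = +30 percentage points
New S = 47 + (30) = 77
Clamp to [0, 100] → 77
= HSL(253°, 77%, 31%)


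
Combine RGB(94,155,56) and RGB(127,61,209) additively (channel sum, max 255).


Additive: each channel = min(255, C₁+C₂)
R: 94+127 = 221 → 221
G: 155+61 = 216 → 216
B: 56+209 = 265 → 255
= RGB(221, 216, 255)


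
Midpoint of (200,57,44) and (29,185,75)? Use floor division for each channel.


Midpoint: each channel = ⌊(C₁+C₂)/2⌋
R: ⌊(200+29)/2⌋ = 114
G: ⌊(57+185)/2⌋ = 121
B: ⌊(44+75)/2⌋ = 59
= RGB(114, 121, 59)


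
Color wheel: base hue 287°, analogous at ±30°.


Base hue: 287°
Left analog: (287 - 30) mod 360 = 257°
Right analog: (287 + 30) mod 360 = 317°
Analogous hues = 257° and 317°


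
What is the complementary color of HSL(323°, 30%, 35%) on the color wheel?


Complement = opposite side of color wheel = hue + 180°
H' = (323 + 180) mod 360 = 143°
S and L unchanged.
= HSL(143°, 30%, 35%)


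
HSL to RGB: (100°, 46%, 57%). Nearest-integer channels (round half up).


H=100°, S=0.46, L=0.57
C = (1-|2L-1|)×S = (1-|0.14|)×0.46 = 0.3956
H' = H/60 = 100/60 ≈ 1.6667; X = C×(1-|H' mod 2 - 1|) ≈ 0.1319
m = L - C/2 = 0.57 - 0.1978 = 0.3722
Sector ⌊H'⌋ = 1 → (R',G',B') = (≈0.1319, 0.3956, 0.0)
RGB = ((R'+m)×255, (G'+m)×255, (B'+m)×255) = (128.537, 195.789, 94.911)
Round half up → RGB(129, 196, 95)


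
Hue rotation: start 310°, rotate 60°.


New hue = (H + rotation) mod 360
New hue = (310 + 60) mod 360
= 370 mod 360
= 10°


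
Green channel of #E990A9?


Color: #E990A9
R = E9 = 233
G = 90 = 144
B = A9 = 169
Green = 144


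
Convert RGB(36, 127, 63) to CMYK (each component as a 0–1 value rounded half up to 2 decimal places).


R'=36/255≈0.1412, G'=127/255≈0.4980, B'=63/255≈0.2471
K = 1 - max(R',G',B') = 1 - 127/255 = 128/255 = 0.50196… → 0.50
(1-R'-K)/(1-K) simplifies to (max-R)/max with max = 127:
C = (127-36)/127 = 91/127 = 0.71653… → 0.72
M = (127-127)/127 = 0/127 = 0 → 0.00
Y = (127-63)/127 = 64/127 = 0.50393… → 0.50
= CMYK(0.72, 0.00, 0.50, 0.50)


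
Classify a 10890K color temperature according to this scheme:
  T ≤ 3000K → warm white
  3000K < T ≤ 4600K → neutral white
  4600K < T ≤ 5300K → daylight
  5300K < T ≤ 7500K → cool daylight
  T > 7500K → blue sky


Temperature: 10890K
10890K > 7500K → blue sky
Classification: blue sky


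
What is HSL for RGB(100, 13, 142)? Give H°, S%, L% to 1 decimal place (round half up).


Normalize: R'=100/255≈0.3922, G'=13/255≈0.0510, B'=142/255≈0.5569
Max=142/255, Min=13/255, Δ=Max-Min=129/255
L = (Max+Min)/2 = (142+13)/510 = 155/510 = 0.30392… → L = 30.4%
L ≤ 0.5 → S = Δ/(Max+Min) = 129/(142+13) = 129/155 = 0.83225… → S = 83.2%
(the 1/255 factors cancel in S and H, so raw channel differences can be used)
Max is B' → H = 60 × ((R-G)/Δ + 4) = 60 × ((100-13)/129 + 4)
  87/129 + 4 = 0.6744… + 4 = 4.6744…
  H = 60 × 4.6744… = 280.465…° → H = 280.5°
= HSL(280.5°, 83.2%, 30.4%)


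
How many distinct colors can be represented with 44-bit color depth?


Colors = 2^bits = 2^44
= 17,592,186,044,416 colors


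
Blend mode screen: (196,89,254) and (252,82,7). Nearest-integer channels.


Screen: C = 255 - (255-A)×(255-B)/255, rounded to nearest integer
R: 255 - (255-196)×(255-252)/255 = 255 - 177/255 ≈ 255 - 0.694 = 254.306 → 254
G: 255 - (255-89)×(255-82)/255 = 255 - 28718/255 ≈ 255 - 112.620 = 142.380 → 142
B: 255 - (255-254)×(255-7)/255 = 255 - 248/255 ≈ 255 - 0.973 = 254.027 → 254
= RGB(254, 142, 254)


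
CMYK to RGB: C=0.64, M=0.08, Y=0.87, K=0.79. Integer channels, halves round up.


R = 255 × (1-C) × (1-K) = 255 × 0.36 × 0.21 = 19.278 → 19
G = 255 × (1-M) × (1-K) = 255 × 0.92 × 0.21 = 49.266 → 49
B = 255 × (1-Y) × (1-K) = 255 × 0.13 × 0.21 = 6.9615 → 7
= RGB(19, 49, 7)


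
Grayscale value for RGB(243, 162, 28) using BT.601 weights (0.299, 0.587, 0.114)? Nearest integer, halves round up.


Gray = 0.299×R + 0.587×G + 0.114×B
Gray = 0.299×243 + 0.587×162 + 0.114×28
Gray = 72.657 + 95.094 + 3.192
Gray = 170.943 → round half up → 171
Gray = 171


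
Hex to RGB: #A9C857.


A9 → 169 (R)
C8 → 200 (G)
57 → 87 (B)
= RGB(169, 200, 87)


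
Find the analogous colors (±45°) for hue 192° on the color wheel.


Base hue: 192°
Left analog: (192 - 45) mod 360 = 147°
Right analog: (192 + 45) mod 360 = 237°
Analogous hues = 147° and 237°


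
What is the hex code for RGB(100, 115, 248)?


R = 100 → 64 (hex)
G = 115 → 73 (hex)
B = 248 → F8 (hex)
Hex = #6473F8


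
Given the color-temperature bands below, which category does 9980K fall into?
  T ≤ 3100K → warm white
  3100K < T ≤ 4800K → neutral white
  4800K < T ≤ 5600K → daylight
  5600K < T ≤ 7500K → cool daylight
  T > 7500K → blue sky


Temperature: 9980K
9980K > 7500K → blue sky
Classification: blue sky


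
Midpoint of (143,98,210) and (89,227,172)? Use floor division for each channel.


Midpoint: each channel = ⌊(C₁+C₂)/2⌋
R: ⌊(143+89)/2⌋ = 116
G: ⌊(98+227)/2⌋ = 162
B: ⌊(210+172)/2⌋ = 191
= RGB(116, 162, 191)


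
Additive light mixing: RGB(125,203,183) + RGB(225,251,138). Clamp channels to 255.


Additive: each channel = min(255, C₁+C₂)
R: 125+225 = 350 → 255
G: 203+251 = 454 → 255
B: 183+138 = 321 → 255
= RGB(255, 255, 255)


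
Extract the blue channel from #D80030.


Color: #D80030
R = D8 = 216
G = 00 = 0
B = 30 = 48
Blue = 48


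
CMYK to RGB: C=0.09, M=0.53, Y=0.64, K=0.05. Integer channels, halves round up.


R = 255 × (1-C) × (1-K) = 255 × 0.91 × 0.95 = 220.4475 → 220
G = 255 × (1-M) × (1-K) = 255 × 0.47 × 0.95 = 113.8575 → 114
B = 255 × (1-Y) × (1-K) = 255 × 0.36 × 0.95 = 87.21 → 87
= RGB(220, 114, 87)


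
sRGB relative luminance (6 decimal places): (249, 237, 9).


Linearize each channel (sRGB transfer function): c = v/255; c_lin = c/12.92 if c ≤ 0.04045, else ((c+0.055)/1.055)^2.4
  R: 249/255 ≈ 0.976471 > 0.04045 → ((0.976471+0.055)/1.055)^2.4 ≈ 0.947307
  G: 237/255 ≈ 0.929412 > 0.04045 → ((0.929412+0.055)/1.055)^2.4 ≈ 0.846873
  B: 9/255 ≈ 0.035294 ≤ 0.04045 → 0.035294/12.92 ≈ 0.002732
R_lin = 0.947307, G_lin = 0.846873, B_lin = 0.002732
L = 0.2126×R + 0.7152×G + 0.0722×B
L = 0.2126×0.947307 + 0.7152×0.846873 + 0.0722×0.002732
L ≈ 0.807278


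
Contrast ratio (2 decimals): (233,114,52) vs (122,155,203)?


Linearize each sRGB channel c=v/255: c/12.92 if c ≤ 0.04045 else ((c+0.055)/1.055)^2.4
L = 0.2126×R_lin + 0.7152×G_lin + 0.0722×B_lin
Color 1 (233,114,52):
  R=233: 233/255≈0.9137 > 0.04045 → ((0.9137+0.055)/1.055)^2.4 ≈ 0.81485
  G=114: 114/255≈0.4471 > 0.04045 → ((0.4471+0.055)/1.055)^2.4 ≈ 0.16827
  B=52: 52/255≈0.2039 > 0.04045 → ((0.2039+0.055)/1.055)^2.4 ≈ 0.03434
  L1 = 0.2126×0.81485 + 0.7152×0.16827 + 0.0722×0.03434 ≈ 0.29606
Color 2 (122,155,203):
  R=122: 122/255≈0.4784 > 0.04045 → ((0.4784+0.055)/1.055)^2.4 ≈ 0.19462
  G=155: 155/255≈0.6078 > 0.04045 → ((0.6078+0.055)/1.055)^2.4 ≈ 0.32778
  B=203: 203/255≈0.7961 > 0.04045 → ((0.7961+0.055)/1.055)^2.4 ≈ 0.59720
  L2 = 0.2126×0.19462 + 0.7152×0.32778 + 0.0722×0.59720 ≈ 0.31892
Lighter = 0.31892, Darker = 0.29606
Ratio = (L_lighter + 0.05) / (L_darker + 0.05)
Ratio = (0.31892 + 0.05) / (0.29606 + 0.05) = 0.36892 / 0.34606 ≈ 1.0661
Ratio ≈ 1.07:1


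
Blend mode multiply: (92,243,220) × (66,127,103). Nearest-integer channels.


Multiply: C = A×B/255, rounded to nearest integer
R: 92×66/255 = 6072/255 ≈ 23.812 → 24
G: 243×127/255 = 30861/255 ≈ 121.024 → 121
B: 220×103/255 = 22660/255 ≈ 88.863 → 89
= RGB(24, 121, 89)


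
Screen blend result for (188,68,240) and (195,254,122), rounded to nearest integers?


Screen: C = 255 - (255-A)×(255-B)/255, rounded to nearest integer
R: 255 - (255-188)×(255-195)/255 = 255 - 4020/255 ≈ 255 - 15.765 = 239.235 → 239
G: 255 - (255-68)×(255-254)/255 = 255 - 187/255 ≈ 255 - 0.733 = 254.267 → 254
B: 255 - (255-240)×(255-122)/255 = 255 - 1995/255 ≈ 255 - 7.824 = 247.176 → 247
= RGB(239, 254, 247)


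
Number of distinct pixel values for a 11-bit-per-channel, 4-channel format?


Total bits = 11 bits/channel × 4 channels = 44 bits
Distinct pixel values = 2^44
= 17,592,186,044,416 pixel values


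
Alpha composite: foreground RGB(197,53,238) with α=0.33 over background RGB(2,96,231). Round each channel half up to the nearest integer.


C = α×F + (1-α)×B, with 1-α = 0.67
R: 0.33×197 + 0.67×2 = 65.01 + 1.34 = 66.35 → 66
G: 0.33×53 + 0.67×96 = 17.49 + 64.32 = 81.81 → 82
B: 0.33×238 + 0.67×231 = 78.54 + 154.77 = 233.31 → 233
= RGB(66, 82, 233)


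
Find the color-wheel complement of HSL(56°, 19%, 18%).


Complement = opposite side of color wheel = hue + 180°
H' = (56 + 180) mod 360 = 236°
S and L unchanged.
= HSL(236°, 19%, 18%)


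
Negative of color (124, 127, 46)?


Invert: (255-R, 255-G, 255-B)
R: 255-124 = 131
G: 255-127 = 128
B: 255-46 = 209
= RGB(131, 128, 209)


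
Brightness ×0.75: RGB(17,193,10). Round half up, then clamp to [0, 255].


Multiply each channel by 0.75, round half up, clamp to [0, 255]
R: 17×0.75 = 12.75 → round → 13
G: 193×0.75 = 144.75 → round → 145
B: 10×0.75 = 7.5 → round → 8
= RGB(13, 145, 8)


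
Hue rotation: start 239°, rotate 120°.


New hue = (H + rotation) mod 360
New hue = (239 + 120) mod 360
= 359 mod 360
= 359°


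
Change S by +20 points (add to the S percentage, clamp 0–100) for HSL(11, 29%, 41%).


Original S = 29%
Adjustment = +20 percentage points
New S = 29 + (20) = 49
Clamp to [0, 100] → 49
= HSL(11°, 49%, 41%)


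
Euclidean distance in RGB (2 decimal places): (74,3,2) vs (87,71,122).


d = √[(R₁-R₂)² + (G₁-G₂)² + (B₁-B₂)²]
d = √[(74-87)² + (3-71)² + (2-122)²]
d = √[169 + 4624 + 14400]
d = √19193
d ≈ 138.54


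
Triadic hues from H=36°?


Triadic: equally spaced at 120° intervals
H1 = 36°
H2 = (36 + 120) mod 360 = 156°
H3 = (36 + 240) mod 360 = 276°
Triadic = 36°, 156°, 276°


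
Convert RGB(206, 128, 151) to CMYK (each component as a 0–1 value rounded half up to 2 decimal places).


R'=206/255≈0.8078, G'=128/255≈0.5020, B'=151/255≈0.5922
K = 1 - max(R',G',B') = 1 - 206/255 = 49/255 = 0.19215… → 0.19
(1-R'-K)/(1-K) simplifies to (max-R)/max with max = 206:
C = (206-206)/206 = 0/206 = 0 → 0.00
M = (206-128)/206 = 78/206 = 0.37864… → 0.38
Y = (206-151)/206 = 55/206 = 0.26699… → 0.27
= CMYK(0.00, 0.38, 0.27, 0.19)


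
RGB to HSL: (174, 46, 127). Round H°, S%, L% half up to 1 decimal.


Normalize: R'=174/255≈0.6824, G'=46/255≈0.1804, B'=127/255≈0.4980
Max=174/255, Min=46/255, Δ=Max-Min=128/255
L = (Max+Min)/2 = (174+46)/510 = 220/510 = 0.43137… → L = 43.1%
L ≤ 0.5 → S = Δ/(Max+Min) = 128/(174+46) = 128/220 = 0.58181… → S = 58.2%
(the 1/255 factors cancel in S and H, so raw channel differences can be used)
Max is R' → H = 60 × (((G-B)/Δ) mod 6) = 60 × (((46-127)/128) mod 6)
  (-81)/128 = -0.6328…; negative, so add 6 → 5.3671…
  H = 60 × 5.3671… = 322.031…° → H = 322.0°
= HSL(322.0°, 58.2%, 43.1%)


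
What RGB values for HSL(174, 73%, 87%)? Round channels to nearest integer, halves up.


H=174°, S=0.73, L=0.87
C = (1-|2L-1|)×S = (1-|0.74|)×0.73 = 0.1898
H' = H/60 = 174/60 ≈ 2.9000; X = C×(1-|H' mod 2 - 1|) = 0.17082
m = L - C/2 = 0.87 - 0.0949 = 0.7751
Sector ⌊H'⌋ = 2 → (R',G',B') = (0.0, 0.1898, 0.17082)
RGB = ((R'+m)×255, (G'+m)×255, (B'+m)×255) = (197.6505, 246.0495, 241.2096)
Round half up → RGB(198, 246, 241)


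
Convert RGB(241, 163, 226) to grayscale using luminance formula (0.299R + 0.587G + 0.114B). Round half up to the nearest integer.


Gray = 0.299×R + 0.587×G + 0.114×B
Gray = 0.299×241 + 0.587×163 + 0.114×226
Gray = 72.059 + 95.681 + 25.764
Gray = 193.504 → round half up → 194
Gray = 194


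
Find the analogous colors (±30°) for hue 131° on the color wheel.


Base hue: 131°
Left analog: (131 - 30) mod 360 = 101°
Right analog: (131 + 30) mod 360 = 161°
Analogous hues = 101° and 161°


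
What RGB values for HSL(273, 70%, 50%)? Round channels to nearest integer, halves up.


H=273°, S=0.70, L=0.50
C = (1-|2L-1|)×S = (1-|0.00|)×0.70 = 0.7
H' = H/60 = 273/60 ≈ 4.5500; X = C×(1-|H' mod 2 - 1|) = 0.385
m = L - C/2 = 0.50 - 0.35 = 0.15
Sector ⌊H'⌋ = 4 → (R',G',B') = (0.385, 0.0, 0.7)
RGB = ((R'+m)×255, (G'+m)×255, (B'+m)×255) = (136.425, 38.25, 216.75)
Round half up → RGB(136, 38, 217)


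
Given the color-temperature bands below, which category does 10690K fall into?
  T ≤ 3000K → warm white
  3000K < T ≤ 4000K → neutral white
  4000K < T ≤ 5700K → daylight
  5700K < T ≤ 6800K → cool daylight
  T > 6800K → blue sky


Temperature: 10690K
10690K > 6800K → blue sky
Classification: blue sky


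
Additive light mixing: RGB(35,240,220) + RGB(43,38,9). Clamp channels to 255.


Additive: each channel = min(255, C₁+C₂)
R: 35+43 = 78 → 78
G: 240+38 = 278 → 255
B: 220+9 = 229 → 229
= RGB(78, 255, 229)


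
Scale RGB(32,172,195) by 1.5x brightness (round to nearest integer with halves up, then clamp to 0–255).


Multiply each channel by 1.5, round half up, clamp to [0, 255]
R: 32×1.5 = 48
G: 172×1.5 = 258 → clamp → 255
B: 195×1.5 = 292.5 → round → 293 → clamp → 255
= RGB(48, 255, 255)


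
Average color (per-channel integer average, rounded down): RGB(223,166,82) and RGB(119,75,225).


Midpoint: each channel = ⌊(C₁+C₂)/2⌋
R: ⌊(223+119)/2⌋ = 171
G: ⌊(166+75)/2⌋ = 120
B: ⌊(82+225)/2⌋ = 153
= RGB(171, 120, 153)


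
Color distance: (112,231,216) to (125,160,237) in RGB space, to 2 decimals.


d = √[(R₁-R₂)² + (G₁-G₂)² + (B₁-B₂)²]
d = √[(112-125)² + (231-160)² + (216-237)²]
d = √[169 + 5041 + 441]
d = √5651
d ≈ 75.17


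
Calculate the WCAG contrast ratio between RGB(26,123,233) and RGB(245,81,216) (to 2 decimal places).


Linearize each sRGB channel c=v/255: c/12.92 if c ≤ 0.04045 else ((c+0.055)/1.055)^2.4
L = 0.2126×R_lin + 0.7152×G_lin + 0.0722×B_lin
Color 1 (26,123,233):
  R=26: 26/255≈0.1020 > 0.04045 → ((0.1020+0.055)/1.055)^2.4 ≈ 0.01033
  G=123: 123/255≈0.4824 > 0.04045 → ((0.4824+0.055)/1.055)^2.4 ≈ 0.19807
  B=233: 233/255≈0.9137 > 0.04045 → ((0.9137+0.055)/1.055)^2.4 ≈ 0.81485
  L1 = 0.2126×0.01033 + 0.7152×0.19807 + 0.0722×0.81485 ≈ 0.20269
Color 2 (245,81,216):
  R=245: 245/255≈0.9608 > 0.04045 → ((0.9608+0.055)/1.055)^2.4 ≈ 0.91310
  G=81: 81/255≈0.3176 > 0.04045 → ((0.3176+0.055)/1.055)^2.4 ≈ 0.08228
  B=216: 216/255≈0.8471 > 0.04045 → ((0.8471+0.055)/1.055)^2.4 ≈ 0.68669
  L2 = 0.2126×0.91310 + 0.7152×0.08228 + 0.0722×0.68669 ≈ 0.30255
Lighter = 0.30255, Darker = 0.20269
Ratio = (L_lighter + 0.05) / (L_darker + 0.05)
Ratio = (0.30255 + 0.05) / (0.20269 + 0.05) = 0.35255 / 0.25269 ≈ 1.3952
Ratio ≈ 1.40:1


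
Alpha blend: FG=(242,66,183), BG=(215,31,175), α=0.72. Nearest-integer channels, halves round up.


C = α×F + (1-α)×B, with 1-α = 0.28
R: 0.72×242 + 0.28×215 = 174.24 + 60.20 = 234.44 → 234
G: 0.72×66 + 0.28×31 = 47.52 + 8.68 = 56.20 → 56
B: 0.72×183 + 0.28×175 = 131.76 + 49.00 = 180.76 → 181
= RGB(234, 56, 181)


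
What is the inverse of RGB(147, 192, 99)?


Invert: (255-R, 255-G, 255-B)
R: 255-147 = 108
G: 255-192 = 63
B: 255-99 = 156
= RGB(108, 63, 156)


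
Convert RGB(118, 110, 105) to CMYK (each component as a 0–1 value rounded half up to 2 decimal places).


R'=118/255≈0.4627, G'=110/255≈0.4314, B'=105/255≈0.4118
K = 1 - max(R',G',B') = 1 - 118/255 = 137/255 = 0.53725… → 0.54
(1-R'-K)/(1-K) simplifies to (max-R)/max with max = 118:
C = (118-118)/118 = 0/118 = 0 → 0.00
M = (118-110)/118 = 8/118 = 0.06779… → 0.07
Y = (118-105)/118 = 13/118 = 0.11016… → 0.11
= CMYK(0.00, 0.07, 0.11, 0.54)


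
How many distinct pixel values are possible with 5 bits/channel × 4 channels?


Total bits = 5 bits/channel × 4 channels = 20 bits
Distinct pixel values = 2^20
= 1,048,576 pixel values


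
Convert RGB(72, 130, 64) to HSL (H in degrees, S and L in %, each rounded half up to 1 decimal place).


Normalize: R'=72/255≈0.2824, G'=130/255≈0.5098, B'=64/255≈0.2510
Max=130/255, Min=64/255, Δ=Max-Min=66/255
L = (Max+Min)/2 = (130+64)/510 = 194/510 = 0.38039… → L = 38.0%
L ≤ 0.5 → S = Δ/(Max+Min) = 66/(130+64) = 66/194 = 0.34020… → S = 34.0%
(the 1/255 factors cancel in S and H, so raw channel differences can be used)
Max is G' → H = 60 × ((B-R)/Δ + 2) = 60 × ((64-72)/66 + 2)
  -8/66 + 2 = -0.1212… + 2 = 1.8787…
  H = 60 × 1.8787… = 112.727…° → H = 112.7°
= HSL(112.7°, 34.0%, 38.0%)


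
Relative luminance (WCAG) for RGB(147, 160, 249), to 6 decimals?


Linearize each channel (sRGB transfer function): c = v/255; c_lin = c/12.92 if c ≤ 0.04045, else ((c+0.055)/1.055)^2.4
  R: 147/255 ≈ 0.576471 > 0.04045 → ((0.576471+0.055)/1.055)^2.4 ≈ 0.291771
  G: 160/255 ≈ 0.627451 > 0.04045 → ((0.627451+0.055)/1.055)^2.4 ≈ 0.351533
  B: 249/255 ≈ 0.976471 > 0.04045 → ((0.976471+0.055)/1.055)^2.4 ≈ 0.947307
R_lin = 0.291771, G_lin = 0.351533, B_lin = 0.947307
L = 0.2126×R + 0.7152×G + 0.0722×B
L = 0.2126×0.291771 + 0.7152×0.351533 + 0.0722×0.947307
L ≈ 0.381842


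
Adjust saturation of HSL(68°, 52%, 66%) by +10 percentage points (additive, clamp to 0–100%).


Original S = 52%
Adjustment = +10 percentage points
New S = 52 + (10) = 62
Clamp to [0, 100] → 62
= HSL(68°, 62%, 66%)


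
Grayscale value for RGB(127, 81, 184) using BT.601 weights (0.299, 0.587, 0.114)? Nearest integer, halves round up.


Gray = 0.299×R + 0.587×G + 0.114×B
Gray = 0.299×127 + 0.587×81 + 0.114×184
Gray = 37.973 + 47.547 + 20.976
Gray = 106.496 → round half up → 106
Gray = 106


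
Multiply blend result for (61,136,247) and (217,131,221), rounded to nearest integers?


Multiply: C = A×B/255, rounded to nearest integer
R: 61×217/255 = 13237/255 ≈ 51.910 → 52
G: 136×131/255 = 17816/255 ≈ 69.867 → 70
B: 247×221/255 = 54587/255 ≈ 214.067 → 214
= RGB(52, 70, 214)


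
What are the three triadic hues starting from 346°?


Triadic: equally spaced at 120° intervals
H1 = 346°
H2 = (346 + 120) mod 360 = 106°
H3 = (346 + 240) mod 360 = 226°
Triadic = 346°, 106°, 226°


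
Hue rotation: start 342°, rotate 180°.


New hue = (H + rotation) mod 360
New hue = (342 + 180) mod 360
= 522 mod 360
= 162°


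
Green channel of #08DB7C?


Color: #08DB7C
R = 08 = 8
G = DB = 219
B = 7C = 124
Green = 219


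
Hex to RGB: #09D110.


09 → 9 (R)
D1 → 209 (G)
10 → 16 (B)
= RGB(9, 209, 16)


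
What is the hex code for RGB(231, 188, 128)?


R = 231 → E7 (hex)
G = 188 → BC (hex)
B = 128 → 80 (hex)
Hex = #E7BC80


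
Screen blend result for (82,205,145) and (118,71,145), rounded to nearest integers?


Screen: C = 255 - (255-A)×(255-B)/255, rounded to nearest integer
R: 255 - (255-82)×(255-118)/255 = 255 - 23701/255 ≈ 255 - 92.945 = 162.055 → 162
G: 255 - (255-205)×(255-71)/255 = 255 - 9200/255 ≈ 255 - 36.078 = 218.922 → 219
B: 255 - (255-145)×(255-145)/255 = 255 - 12100/255 ≈ 255 - 47.451 = 207.549 → 208
= RGB(162, 219, 208)


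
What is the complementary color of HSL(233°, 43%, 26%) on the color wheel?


Complement = opposite side of color wheel = hue + 180°
H' = (233 + 180) mod 360 = 53°
S and L unchanged.
= HSL(53°, 43%, 26%)


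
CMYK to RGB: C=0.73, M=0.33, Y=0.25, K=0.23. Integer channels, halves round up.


R = 255 × (1-C) × (1-K) = 255 × 0.27 × 0.77 = 53.0145 → 53
G = 255 × (1-M) × (1-K) = 255 × 0.67 × 0.77 = 131.5545 → 132
B = 255 × (1-Y) × (1-K) = 255 × 0.75 × 0.77 = 147.2625 → 147
= RGB(53, 132, 147)


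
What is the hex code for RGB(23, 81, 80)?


R = 23 → 17 (hex)
G = 81 → 51 (hex)
B = 80 → 50 (hex)
Hex = #175150


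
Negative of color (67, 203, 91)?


Invert: (255-R, 255-G, 255-B)
R: 255-67 = 188
G: 255-203 = 52
B: 255-91 = 164
= RGB(188, 52, 164)


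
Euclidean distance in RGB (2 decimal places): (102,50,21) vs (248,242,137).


d = √[(R₁-R₂)² + (G₁-G₂)² + (B₁-B₂)²]
d = √[(102-248)² + (50-242)² + (21-137)²]
d = √[21316 + 36864 + 13456]
d = √71636
d ≈ 267.65


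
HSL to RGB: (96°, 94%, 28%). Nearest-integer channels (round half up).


H=96°, S=0.94, L=0.28
C = (1-|2L-1|)×S = (1-|-0.44|)×0.94 = 0.5264
H' = H/60 = 96/60 ≈ 1.6000; X = C×(1-|H' mod 2 - 1|) = 0.21056
m = L - C/2 = 0.28 - 0.2632 = 0.0168
Sector ⌊H'⌋ = 1 → (R',G',B') = (0.21056, 0.5264, 0.0)
RGB = ((R'+m)×255, (G'+m)×255, (B'+m)×255) = (57.9768, 138.516, 4.284)
Round half up → RGB(58, 139, 4)


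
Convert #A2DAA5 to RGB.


A2 → 162 (R)
DA → 218 (G)
A5 → 165 (B)
= RGB(162, 218, 165)


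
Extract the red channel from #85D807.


Color: #85D807
R = 85 = 133
G = D8 = 216
B = 07 = 7
Red = 133


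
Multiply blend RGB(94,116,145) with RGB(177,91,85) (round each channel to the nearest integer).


Multiply: C = A×B/255, rounded to nearest integer
R: 94×177/255 = 16638/255 ≈ 65.247 → 65
G: 116×91/255 = 10556/255 ≈ 41.396 → 41
B: 145×85/255 = 12325/255 ≈ 48.333 → 48
= RGB(65, 41, 48)


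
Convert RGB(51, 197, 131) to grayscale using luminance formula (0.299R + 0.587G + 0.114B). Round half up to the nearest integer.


Gray = 0.299×R + 0.587×G + 0.114×B
Gray = 0.299×51 + 0.587×197 + 0.114×131
Gray = 15.249 + 115.639 + 14.934
Gray = 145.822 → round half up → 146
Gray = 146


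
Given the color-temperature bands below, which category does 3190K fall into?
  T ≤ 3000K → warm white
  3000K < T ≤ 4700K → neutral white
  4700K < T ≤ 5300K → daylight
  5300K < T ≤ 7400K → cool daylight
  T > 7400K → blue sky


Temperature: 3190K
3000K < 3190K ≤ 4700K → neutral white
Classification: neutral white


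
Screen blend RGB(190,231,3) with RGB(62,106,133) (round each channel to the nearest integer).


Screen: C = 255 - (255-A)×(255-B)/255, rounded to nearest integer
R: 255 - (255-190)×(255-62)/255 = 255 - 12545/255 ≈ 255 - 49.196 = 205.804 → 206
G: 255 - (255-231)×(255-106)/255 = 255 - 3576/255 ≈ 255 - 14.024 = 240.976 → 241
B: 255 - (255-3)×(255-133)/255 = 255 - 30744/255 ≈ 255 - 120.565 = 134.435 → 134
= RGB(206, 241, 134)


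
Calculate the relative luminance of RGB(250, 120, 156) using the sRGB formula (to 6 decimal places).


Linearize each channel (sRGB transfer function): c = v/255; c_lin = c/12.92 if c ≤ 0.04045, else ((c+0.055)/1.055)^2.4
  R: 250/255 ≈ 0.980392 > 0.04045 → ((0.980392+0.055)/1.055)^2.4 ≈ 0.955973
  G: 120/255 ≈ 0.470588 > 0.04045 → ((0.470588+0.055)/1.055)^2.4 ≈ 0.187821
  B: 156/255 ≈ 0.611765 > 0.04045 → ((0.611765+0.055)/1.055)^2.4 ≈ 0.332452
R_lin = 0.955973, G_lin = 0.187821, B_lin = 0.332452
L = 0.2126×R + 0.7152×G + 0.0722×B
L = 0.2126×0.955973 + 0.7152×0.187821 + 0.0722×0.332452
L ≈ 0.361572


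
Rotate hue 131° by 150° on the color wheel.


New hue = (H + rotation) mod 360
New hue = (131 + 150) mod 360
= 281 mod 360
= 281°


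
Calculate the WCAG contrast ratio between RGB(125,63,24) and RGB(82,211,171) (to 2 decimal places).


Linearize each sRGB channel c=v/255: c/12.92 if c ≤ 0.04045 else ((c+0.055)/1.055)^2.4
L = 0.2126×R_lin + 0.7152×G_lin + 0.0722×B_lin
Color 1 (125,63,24):
  R=125: 125/255≈0.4902 > 0.04045 → ((0.4902+0.055)/1.055)^2.4 ≈ 0.20508
  G=63: 63/255≈0.2471 > 0.04045 → ((0.2471+0.055)/1.055)^2.4 ≈ 0.04971
  B=24: 24/255≈0.0941 > 0.04045 → ((0.0941+0.055)/1.055)^2.4 ≈ 0.00913
  L1 = 0.2126×0.20508 + 0.7152×0.04971 + 0.0722×0.00913 ≈ 0.07981
Color 2 (82,211,171):
  R=82: 82/255≈0.3216 > 0.04045 → ((0.3216+0.055)/1.055)^2.4 ≈ 0.08438
  G=211: 211/255≈0.8275 > 0.04045 → ((0.8275+0.055)/1.055)^2.4 ≈ 0.65141
  B=171: 171/255≈0.6706 > 0.04045 → ((0.6706+0.055)/1.055)^2.4 ≈ 0.40724
  L2 = 0.2126×0.08438 + 0.7152×0.65141 + 0.0722×0.40724 ≈ 0.51323
Lighter = 0.51323, Darker = 0.07981
Ratio = (L_lighter + 0.05) / (L_darker + 0.05)
Ratio = (0.51323 + 0.05) / (0.07981 + 0.05) = 0.56323 / 0.12981 ≈ 4.3389
Ratio ≈ 4.34:1


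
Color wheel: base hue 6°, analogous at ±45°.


Base hue: 6°
Left analog: (6 - 45) mod 360 = 321°
Right analog: (6 + 45) mod 360 = 51°
Analogous hues = 321° and 51°


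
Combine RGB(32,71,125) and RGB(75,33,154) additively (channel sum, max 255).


Additive: each channel = min(255, C₁+C₂)
R: 32+75 = 107 → 107
G: 71+33 = 104 → 104
B: 125+154 = 279 → 255
= RGB(107, 104, 255)


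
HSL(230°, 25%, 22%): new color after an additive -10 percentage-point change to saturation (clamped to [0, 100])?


Original S = 25%
Adjustment = -10 percentage points
New S = 25 + (-10) = 15
Clamp to [0, 100] → 15
= HSL(230°, 15%, 22%)


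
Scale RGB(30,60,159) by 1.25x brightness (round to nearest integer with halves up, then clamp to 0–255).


Multiply each channel by 1.25, round half up, clamp to [0, 255]
R: 30×1.25 = 37.5 → round → 38
G: 60×1.25 = 75
B: 159×1.25 = 198.75 → round → 199
= RGB(38, 75, 199)


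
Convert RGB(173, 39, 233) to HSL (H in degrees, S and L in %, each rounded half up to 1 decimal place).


Normalize: R'=173/255≈0.6784, G'=39/255≈0.1529, B'=233/255≈0.9137
Max=233/255, Min=39/255, Δ=Max-Min=194/255
L = (Max+Min)/2 = (233+39)/510 = 272/510 = 0.53333… → L = 53.3%
L > 0.5 → S = Δ/(2-Max-Min) = 194/(510-233-39) = 194/238 = 0.81512… → S = 81.5%
(the 1/255 factors cancel in S and H, so raw channel differences can be used)
Max is B' → H = 60 × ((R-G)/Δ + 4) = 60 × ((173-39)/194 + 4)
  134/194 + 4 = 0.6907… + 4 = 4.6907…
  H = 60 × 4.6907… = 281.443…° → H = 281.4°
= HSL(281.4°, 81.5%, 53.3%)


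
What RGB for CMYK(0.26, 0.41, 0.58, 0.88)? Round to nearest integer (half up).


R = 255 × (1-C) × (1-K) = 255 × 0.74 × 0.12 = 22.644 → 23
G = 255 × (1-M) × (1-K) = 255 × 0.59 × 0.12 = 18.054 → 18
B = 255 × (1-Y) × (1-K) = 255 × 0.42 × 0.12 = 12.852 → 13
= RGB(23, 18, 13)


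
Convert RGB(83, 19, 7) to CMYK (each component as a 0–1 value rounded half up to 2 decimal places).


R'=83/255≈0.3255, G'=19/255≈0.0745, B'=7/255≈0.0275
K = 1 - max(R',G',B') = 1 - 83/255 = 172/255 = 0.67450… → 0.67
(1-R'-K)/(1-K) simplifies to (max-R)/max with max = 83:
C = (83-83)/83 = 0/83 = 0 → 0.00
M = (83-19)/83 = 64/83 = 0.77108… → 0.77
Y = (83-7)/83 = 76/83 = 0.91566… → 0.92
= CMYK(0.00, 0.77, 0.92, 0.67)


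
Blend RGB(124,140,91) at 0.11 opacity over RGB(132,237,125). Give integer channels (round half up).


C = α×F + (1-α)×B, with 1-α = 0.89
R: 0.11×124 + 0.89×132 = 13.64 + 117.48 = 131.12 → 131
G: 0.11×140 + 0.89×237 = 15.40 + 210.93 = 226.33 → 226
B: 0.11×91 + 0.89×125 = 10.01 + 111.25 = 121.26 → 121
= RGB(131, 226, 121)


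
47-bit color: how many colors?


Colors = 2^bits = 2^47
= 140,737,488,355,328 colors


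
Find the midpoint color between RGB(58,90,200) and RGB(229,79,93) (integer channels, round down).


Midpoint: each channel = ⌊(C₁+C₂)/2⌋
R: ⌊(58+229)/2⌋ = 143
G: ⌊(90+79)/2⌋ = 84
B: ⌊(200+93)/2⌋ = 146
= RGB(143, 84, 146)


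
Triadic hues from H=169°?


Triadic: equally spaced at 120° intervals
H1 = 169°
H2 = (169 + 120) mod 360 = 289°
H3 = (169 + 240) mod 360 = 49°
Triadic = 169°, 289°, 49°


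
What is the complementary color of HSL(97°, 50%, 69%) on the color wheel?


Complement = opposite side of color wheel = hue + 180°
H' = (97 + 180) mod 360 = 277°
S and L unchanged.
= HSL(277°, 50%, 69%)


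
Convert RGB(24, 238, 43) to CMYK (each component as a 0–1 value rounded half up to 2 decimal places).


R'=24/255≈0.0941, G'=238/255≈0.9333, B'=43/255≈0.1686
K = 1 - max(R',G',B') = 1 - 238/255 = 17/255 = 0.06666… → 0.07
(1-R'-K)/(1-K) simplifies to (max-R)/max with max = 238:
C = (238-24)/238 = 214/238 = 0.89915… → 0.90
M = (238-238)/238 = 0/238 = 0 → 0.00
Y = (238-43)/238 = 195/238 = 0.81932… → 0.82
= CMYK(0.90, 0.00, 0.82, 0.07)


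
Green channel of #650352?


Color: #650352
R = 65 = 101
G = 03 = 3
B = 52 = 82
Green = 3


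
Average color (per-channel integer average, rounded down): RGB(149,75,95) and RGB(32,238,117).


Midpoint: each channel = ⌊(C₁+C₂)/2⌋
R: ⌊(149+32)/2⌋ = 90
G: ⌊(75+238)/2⌋ = 156
B: ⌊(95+117)/2⌋ = 106
= RGB(90, 156, 106)


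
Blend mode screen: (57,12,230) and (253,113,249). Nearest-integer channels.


Screen: C = 255 - (255-A)×(255-B)/255, rounded to nearest integer
R: 255 - (255-57)×(255-253)/255 = 255 - 396/255 ≈ 255 - 1.553 = 253.447 → 253
G: 255 - (255-12)×(255-113)/255 = 255 - 34506/255 ≈ 255 - 135.318 = 119.682 → 120
B: 255 - (255-230)×(255-249)/255 = 255 - 150/255 ≈ 255 - 0.588 = 254.412 → 254
= RGB(253, 120, 254)


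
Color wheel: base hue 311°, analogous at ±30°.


Base hue: 311°
Left analog: (311 - 30) mod 360 = 281°
Right analog: (311 + 30) mod 360 = 341°
Analogous hues = 281° and 341°


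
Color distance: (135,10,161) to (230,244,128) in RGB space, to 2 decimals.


d = √[(R₁-R₂)² + (G₁-G₂)² + (B₁-B₂)²]
d = √[(135-230)² + (10-244)² + (161-128)²]
d = √[9025 + 54756 + 1089]
d = √64870
d ≈ 254.70


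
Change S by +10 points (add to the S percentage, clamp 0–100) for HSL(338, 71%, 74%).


Original S = 71%
Adjustment = +10 percentage points
New S = 71 + (10) = 81
Clamp to [0, 100] → 81
= HSL(338°, 81%, 74%)


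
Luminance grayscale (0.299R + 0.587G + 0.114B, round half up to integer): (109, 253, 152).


Gray = 0.299×R + 0.587×G + 0.114×B
Gray = 0.299×109 + 0.587×253 + 0.114×152
Gray = 32.591 + 148.511 + 17.328
Gray = 198.430 → round half up → 198
Gray = 198


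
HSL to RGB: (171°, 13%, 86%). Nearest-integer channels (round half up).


H=171°, S=0.13, L=0.86
C = (1-|2L-1|)×S = (1-|0.72|)×0.13 = 0.0364
H' = H/60 = 171/60 ≈ 2.8500; X = C×(1-|H' mod 2 - 1|) = 0.03094
m = L - C/2 = 0.86 - 0.0182 = 0.8418
Sector ⌊H'⌋ = 2 → (R',G',B') = (0.0, 0.0364, 0.03094)
RGB = ((R'+m)×255, (G'+m)×255, (B'+m)×255) = (214.659, 223.941, 222.5487)
Round half up → RGB(215, 224, 223)


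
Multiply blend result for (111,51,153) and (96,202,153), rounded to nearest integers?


Multiply: C = A×B/255, rounded to nearest integer
R: 111×96/255 = 10656/255 ≈ 41.788 → 42
G: 51×202/255 = 10302/255 ≈ 40.400 → 40
B: 153×153/255 = 23409/255 ≈ 91.800 → 92
= RGB(42, 40, 92)


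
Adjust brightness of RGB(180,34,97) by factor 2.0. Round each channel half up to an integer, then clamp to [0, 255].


Multiply each channel by 2.0, round half up, clamp to [0, 255]
R: 180×2.0 = 360 → clamp → 255
G: 34×2.0 = 68
B: 97×2.0 = 194
= RGB(255, 68, 194)


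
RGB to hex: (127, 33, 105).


R = 127 → 7F (hex)
G = 33 → 21 (hex)
B = 105 → 69 (hex)
Hex = #7F2169


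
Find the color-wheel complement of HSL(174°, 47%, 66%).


Complement = opposite side of color wheel = hue + 180°
H' = (174 + 180) mod 360 = 354°
S and L unchanged.
= HSL(354°, 47%, 66%)


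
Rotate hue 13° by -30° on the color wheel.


New hue = (H + rotation) mod 360
New hue = (13 -30) mod 360
= -17 mod 360
= 343°


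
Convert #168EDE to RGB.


16 → 22 (R)
8E → 142 (G)
DE → 222 (B)
= RGB(22, 142, 222)


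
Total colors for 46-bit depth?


Colors = 2^bits = 2^46
= 70,368,744,177,664 colors


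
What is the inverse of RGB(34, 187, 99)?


Invert: (255-R, 255-G, 255-B)
R: 255-34 = 221
G: 255-187 = 68
B: 255-99 = 156
= RGB(221, 68, 156)


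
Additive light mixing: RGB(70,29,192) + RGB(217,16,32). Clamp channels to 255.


Additive: each channel = min(255, C₁+C₂)
R: 70+217 = 287 → 255
G: 29+16 = 45 → 45
B: 192+32 = 224 → 224
= RGB(255, 45, 224)


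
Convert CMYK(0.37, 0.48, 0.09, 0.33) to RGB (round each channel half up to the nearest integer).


R = 255 × (1-C) × (1-K) = 255 × 0.63 × 0.67 = 107.6355 → 108
G = 255 × (1-M) × (1-K) = 255 × 0.52 × 0.67 = 88.842 → 89
B = 255 × (1-Y) × (1-K) = 255 × 0.91 × 0.67 = 155.4735 → 155
= RGB(108, 89, 155)


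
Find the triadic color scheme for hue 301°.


Triadic: equally spaced at 120° intervals
H1 = 301°
H2 = (301 + 120) mod 360 = 61°
H3 = (301 + 240) mod 360 = 181°
Triadic = 301°, 61°, 181°


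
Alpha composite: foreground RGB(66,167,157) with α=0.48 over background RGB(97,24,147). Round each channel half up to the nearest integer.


C = α×F + (1-α)×B, with 1-α = 0.52
R: 0.48×66 + 0.52×97 = 31.68 + 50.44 = 82.12 → 82
G: 0.48×167 + 0.52×24 = 80.16 + 12.48 = 92.64 → 93
B: 0.48×157 + 0.52×147 = 75.36 + 76.44 = 151.80 → 152
= RGB(82, 93, 152)


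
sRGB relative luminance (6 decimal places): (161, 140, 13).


Linearize each channel (sRGB transfer function): c = v/255; c_lin = c/12.92 if c ≤ 0.04045, else ((c+0.055)/1.055)^2.4
  R: 161/255 ≈ 0.631373 > 0.04045 → ((0.631373+0.055)/1.055)^2.4 ≈ 0.356400
  G: 140/255 ≈ 0.549020 > 0.04045 → ((0.549020+0.055)/1.055)^2.4 ≈ 0.262251
  B: 13/255 ≈ 0.050980 > 0.04045 → ((0.050980+0.055)/1.055)^2.4 ≈ 0.004025
R_lin = 0.356400, G_lin = 0.262251, B_lin = 0.004025
L = 0.2126×R + 0.7152×G + 0.0722×B
L = 0.2126×0.356400 + 0.7152×0.262251 + 0.0722×0.004025
L ≈ 0.263623


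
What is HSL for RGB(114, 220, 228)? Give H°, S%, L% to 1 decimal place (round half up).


Normalize: R'=114/255≈0.4471, G'=220/255≈0.8627, B'=228/255≈0.8941
Max=228/255, Min=114/255, Δ=Max-Min=114/255
L = (Max+Min)/2 = (228+114)/510 = 342/510 = 0.67058… → L = 67.1%
L > 0.5 → S = Δ/(2-Max-Min) = 114/(510-228-114) = 114/168 = 0.67857… → S = 67.9%
(the 1/255 factors cancel in S and H, so raw channel differences can be used)
Max is B' → H = 60 × ((R-G)/Δ + 4) = 60 × ((114-220)/114 + 4)
  -106/114 + 4 = -0.9298… + 4 = 3.0701…
  H = 60 × 3.0701… = 184.210…° → H = 184.2°
= HSL(184.2°, 67.9%, 67.1%)


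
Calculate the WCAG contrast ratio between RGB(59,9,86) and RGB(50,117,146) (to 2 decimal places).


Linearize each sRGB channel c=v/255: c/12.92 if c ≤ 0.04045 else ((c+0.055)/1.055)^2.4
L = 0.2126×R_lin + 0.7152×G_lin + 0.0722×B_lin
Color 1 (59,9,86):
  R=59: 59/255≈0.2314 > 0.04045 → ((0.2314+0.055)/1.055)^2.4 ≈ 0.04374
  G=9: 9/255≈0.0353 ≤ 0.04045 → 0.0353/12.92 ≈ 0.00273
  B=86: 86/255≈0.3373 > 0.04045 → ((0.3373+0.055)/1.055)^2.4 ≈ 0.09306
  L1 = 0.2126×0.04374 + 0.7152×0.00273 + 0.0722×0.09306 ≈ 0.01797
Color 2 (50,117,146):
  R=50: 50/255≈0.1961 > 0.04045 → ((0.1961+0.055)/1.055)^2.4 ≈ 0.03190
  G=117: 117/255≈0.4588 > 0.04045 → ((0.4588+0.055)/1.055)^2.4 ≈ 0.17789
  B=146: 146/255≈0.5725 > 0.04045 → ((0.5725+0.055)/1.055)^2.4 ≈ 0.28744
  L2 = 0.2126×0.03190 + 0.7152×0.17789 + 0.0722×0.28744 ≈ 0.15476
Lighter = 0.15476, Darker = 0.01797
Ratio = (L_lighter + 0.05) / (L_darker + 0.05)
Ratio = (0.15476 + 0.05) / (0.01797 + 0.05) = 0.20476 / 0.06797 ≈ 3.0125
Ratio ≈ 3.01:1


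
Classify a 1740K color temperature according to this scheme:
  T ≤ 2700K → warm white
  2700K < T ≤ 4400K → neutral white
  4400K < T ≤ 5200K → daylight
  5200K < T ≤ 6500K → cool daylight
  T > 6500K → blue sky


Temperature: 1740K
1740K ≤ 2700K → warm white
Classification: warm white


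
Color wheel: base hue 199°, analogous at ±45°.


Base hue: 199°
Left analog: (199 - 45) mod 360 = 154°
Right analog: (199 + 45) mod 360 = 244°
Analogous hues = 154° and 244°


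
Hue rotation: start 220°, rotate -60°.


New hue = (H + rotation) mod 360
New hue = (220 -60) mod 360
= 160 mod 360
= 160°


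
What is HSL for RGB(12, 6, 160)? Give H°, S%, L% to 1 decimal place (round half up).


Normalize: R'=12/255≈0.0471, G'=6/255≈0.0235, B'=160/255≈0.6275
Max=160/255, Min=6/255, Δ=Max-Min=154/255
L = (Max+Min)/2 = (160+6)/510 = 166/510 = 0.32549… → L = 32.5%
L ≤ 0.5 → S = Δ/(Max+Min) = 154/(160+6) = 154/166 = 0.92771… → S = 92.8%
(the 1/255 factors cancel in S and H, so raw channel differences can be used)
Max is B' → H = 60 × ((R-G)/Δ + 4) = 60 × ((12-6)/154 + 4)
  6/154 + 4 = 0.0389… + 4 = 4.0389…
  H = 60 × 4.0389… = 242.337…° → H = 242.3°
= HSL(242.3°, 92.8%, 32.5%)


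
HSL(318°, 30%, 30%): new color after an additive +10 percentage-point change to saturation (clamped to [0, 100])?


Original S = 30%
Adjustment = +10 percentage points
New S = 30 + (10) = 40
Clamp to [0, 100] → 40
= HSL(318°, 40%, 30%)


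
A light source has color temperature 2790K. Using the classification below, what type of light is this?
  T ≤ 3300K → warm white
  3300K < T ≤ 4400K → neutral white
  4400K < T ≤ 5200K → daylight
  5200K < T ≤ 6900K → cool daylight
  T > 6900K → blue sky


Temperature: 2790K
2790K ≤ 3300K → warm white
Classification: warm white


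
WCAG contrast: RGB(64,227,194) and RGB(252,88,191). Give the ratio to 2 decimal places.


Linearize each sRGB channel c=v/255: c/12.92 if c ≤ 0.04045 else ((c+0.055)/1.055)^2.4
L = 0.2126×R_lin + 0.7152×G_lin + 0.0722×B_lin
Color 1 (64,227,194):
  R=64: 64/255≈0.2510 > 0.04045 → ((0.2510+0.055)/1.055)^2.4 ≈ 0.05127
  G=227: 227/255≈0.8902 > 0.04045 → ((0.8902+0.055)/1.055)^2.4 ≈ 0.76815
  B=194: 194/255≈0.7608 > 0.04045 → ((0.7608+0.055)/1.055)^2.4 ≈ 0.53948
  L1 = 0.2126×0.05127 + 0.7152×0.76815 + 0.0722×0.53948 ≈ 0.59923
Color 2 (252,88,191):
  R=252: 252/255≈0.9882 > 0.04045 → ((0.9882+0.055)/1.055)^2.4 ≈ 0.97345
  G=88: 88/255≈0.3451 > 0.04045 → ((0.3451+0.055)/1.055)^2.4 ≈ 0.09759
  B=191: 191/255≈0.7490 > 0.04045 → ((0.7490+0.055)/1.055)^2.4 ≈ 0.52100
  L2 = 0.2126×0.97345 + 0.7152×0.09759 + 0.0722×0.52100 ≈ 0.31436
Lighter = 0.59923, Darker = 0.31436
Ratio = (L_lighter + 0.05) / (L_darker + 0.05)
Ratio = (0.59923 + 0.05) / (0.31436 + 0.05) = 0.64923 / 0.36436 ≈ 1.7818
Ratio ≈ 1.78:1


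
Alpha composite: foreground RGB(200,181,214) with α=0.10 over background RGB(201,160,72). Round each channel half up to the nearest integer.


C = α×F + (1-α)×B, with 1-α = 0.90
R: 0.10×200 + 0.90×201 = 20.00 + 180.90 = 200.90 → 201
G: 0.10×181 + 0.90×160 = 18.10 + 144.00 = 162.10 → 162
B: 0.10×214 + 0.90×72 = 21.40 + 64.80 = 86.20 → 86
= RGB(201, 162, 86)


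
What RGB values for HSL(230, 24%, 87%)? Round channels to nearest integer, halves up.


H=230°, S=0.24, L=0.87
C = (1-|2L-1|)×S = (1-|0.74|)×0.24 = 0.0624
H' = H/60 = 230/60 ≈ 3.8333; X = C×(1-|H' mod 2 - 1|) = 0.0104
m = L - C/2 = 0.87 - 0.0312 = 0.8388
Sector ⌊H'⌋ = 3 → (R',G',B') = (0.0, 0.0104, 0.0624)
RGB = ((R'+m)×255, (G'+m)×255, (B'+m)×255) = (213.894, 216.546, 229.806)
Round half up → RGB(214, 217, 230)


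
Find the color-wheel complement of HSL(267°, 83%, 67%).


Complement = opposite side of color wheel = hue + 180°
H' = (267 + 180) mod 360 = 87°
S and L unchanged.
= HSL(87°, 83%, 67%)


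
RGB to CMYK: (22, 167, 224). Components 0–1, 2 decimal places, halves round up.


R'=22/255≈0.0863, G'=167/255≈0.6549, B'=224/255≈0.8784
K = 1 - max(R',G',B') = 1 - 224/255 = 31/255 = 0.12156… → 0.12
(1-R'-K)/(1-K) simplifies to (max-R)/max with max = 224:
C = (224-22)/224 = 202/224 = 0.90178… → 0.90
M = (224-167)/224 = 57/224 = 0.25446… → 0.25
Y = (224-224)/224 = 0/224 = 0 → 0.00
= CMYK(0.90, 0.25, 0.00, 0.12)
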